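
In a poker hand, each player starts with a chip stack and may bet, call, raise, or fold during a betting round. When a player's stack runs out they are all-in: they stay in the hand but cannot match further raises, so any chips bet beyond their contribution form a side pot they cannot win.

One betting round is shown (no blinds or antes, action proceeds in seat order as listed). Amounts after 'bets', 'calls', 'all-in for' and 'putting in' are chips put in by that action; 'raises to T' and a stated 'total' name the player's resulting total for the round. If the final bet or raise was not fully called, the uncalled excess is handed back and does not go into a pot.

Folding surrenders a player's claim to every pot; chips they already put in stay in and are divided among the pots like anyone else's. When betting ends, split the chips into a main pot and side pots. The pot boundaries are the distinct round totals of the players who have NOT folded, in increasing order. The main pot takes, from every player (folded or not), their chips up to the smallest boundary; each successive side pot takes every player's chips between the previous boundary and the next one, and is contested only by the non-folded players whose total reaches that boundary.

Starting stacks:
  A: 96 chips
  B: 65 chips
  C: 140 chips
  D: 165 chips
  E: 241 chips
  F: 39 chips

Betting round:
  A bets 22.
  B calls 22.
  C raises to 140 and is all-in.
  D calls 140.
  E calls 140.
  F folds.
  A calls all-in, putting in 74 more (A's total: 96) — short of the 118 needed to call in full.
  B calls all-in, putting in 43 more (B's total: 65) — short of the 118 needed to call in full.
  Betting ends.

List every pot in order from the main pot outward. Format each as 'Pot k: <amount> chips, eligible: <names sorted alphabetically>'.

Contributions: A=96, B=65, C=140, D=140, E=140
Folded: F
Pot levels (distinct totals of non-folded players): 65, 96, 140
Layer 1-65: 65 each from A, B, C, D, E = 65*5 = 325 chips; eligible A, B, C, D, E
Layer 66-96: 31 each from A, C, D, E = 31*4 = 124 chips; eligible A, C, D, E
Layer 97-140: 44 each from C, D, E = 44*3 = 132 chips; eligible C, D, E

Pot 1: 325 chips, eligible: A, B, C, D, E
Pot 2: 124 chips, eligible: A, C, D, E
Pot 3: 132 chips, eligible: C, D, E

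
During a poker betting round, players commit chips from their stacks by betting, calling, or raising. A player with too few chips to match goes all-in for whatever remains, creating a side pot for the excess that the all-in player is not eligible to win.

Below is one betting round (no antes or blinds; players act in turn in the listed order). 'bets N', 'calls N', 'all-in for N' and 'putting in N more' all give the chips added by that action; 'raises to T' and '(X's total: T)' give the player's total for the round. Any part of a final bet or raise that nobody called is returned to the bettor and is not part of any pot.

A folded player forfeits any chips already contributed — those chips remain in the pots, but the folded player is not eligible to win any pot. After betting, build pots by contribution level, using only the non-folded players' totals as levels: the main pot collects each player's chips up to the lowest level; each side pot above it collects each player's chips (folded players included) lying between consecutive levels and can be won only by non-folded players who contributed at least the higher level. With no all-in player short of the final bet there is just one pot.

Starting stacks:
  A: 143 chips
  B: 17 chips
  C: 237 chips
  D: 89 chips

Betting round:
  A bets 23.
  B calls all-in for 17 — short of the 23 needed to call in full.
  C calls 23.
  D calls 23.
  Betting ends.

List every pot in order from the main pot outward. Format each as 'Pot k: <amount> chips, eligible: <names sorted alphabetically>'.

Contributions: A=23, B=17, C=23, D=23
Pot levels (distinct totals of non-folded players): 17, 23
Layer 1-17: 17 each from A, B, C, D = 17*4 = 68 chips; eligible A, B, C, D
Layer 18-23: 6 each from A, C, D = 6*3 = 18 chips; eligible A, C, D

Pot 1: 68 chips, eligible: A, B, C, D
Pot 2: 18 chips, eligible: A, C, D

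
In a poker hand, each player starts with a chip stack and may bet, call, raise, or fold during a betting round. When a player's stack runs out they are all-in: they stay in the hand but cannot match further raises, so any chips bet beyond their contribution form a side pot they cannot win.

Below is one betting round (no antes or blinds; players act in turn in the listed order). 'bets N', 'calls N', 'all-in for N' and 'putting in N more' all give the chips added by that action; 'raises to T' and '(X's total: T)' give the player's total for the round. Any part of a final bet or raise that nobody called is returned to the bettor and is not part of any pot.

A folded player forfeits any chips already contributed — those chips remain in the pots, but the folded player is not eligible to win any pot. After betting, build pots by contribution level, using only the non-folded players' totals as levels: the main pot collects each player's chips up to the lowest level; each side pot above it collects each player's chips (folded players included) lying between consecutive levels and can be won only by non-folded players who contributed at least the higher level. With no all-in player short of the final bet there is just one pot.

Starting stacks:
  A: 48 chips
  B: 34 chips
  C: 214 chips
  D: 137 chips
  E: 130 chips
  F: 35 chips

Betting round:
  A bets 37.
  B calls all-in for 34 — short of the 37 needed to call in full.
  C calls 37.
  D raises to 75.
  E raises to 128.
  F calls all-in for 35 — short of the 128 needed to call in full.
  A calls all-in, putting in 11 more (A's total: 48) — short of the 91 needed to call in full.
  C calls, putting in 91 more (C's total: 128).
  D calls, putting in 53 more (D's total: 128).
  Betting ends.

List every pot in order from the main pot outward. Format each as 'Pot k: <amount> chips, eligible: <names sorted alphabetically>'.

Contributions: A=48, B=34, C=128, D=128, E=128, F=35
Pot levels (distinct totals of non-folded players): 34, 35, 48, 128
Layer 1-34: 34 each from A, B, C, D, E, F = 34*6 = 204 chips; eligible A, B, C, D, E, F
Layer 35-35: 1 each from A, C, D, E, F = 1*5 = 5 chips; eligible A, C, D, E, F
Layer 36-48: 13 each from A, C, D, E = 13*4 = 52 chips; eligible A, C, D, E
Layer 49-128: 80 each from C, D, E = 80*3 = 240 chips; eligible C, D, E

Pot 1: 204 chips, eligible: A, B, C, D, E, F
Pot 2: 5 chips, eligible: A, C, D, E, F
Pot 3: 52 chips, eligible: A, C, D, E
Pot 4: 240 chips, eligible: C, D, E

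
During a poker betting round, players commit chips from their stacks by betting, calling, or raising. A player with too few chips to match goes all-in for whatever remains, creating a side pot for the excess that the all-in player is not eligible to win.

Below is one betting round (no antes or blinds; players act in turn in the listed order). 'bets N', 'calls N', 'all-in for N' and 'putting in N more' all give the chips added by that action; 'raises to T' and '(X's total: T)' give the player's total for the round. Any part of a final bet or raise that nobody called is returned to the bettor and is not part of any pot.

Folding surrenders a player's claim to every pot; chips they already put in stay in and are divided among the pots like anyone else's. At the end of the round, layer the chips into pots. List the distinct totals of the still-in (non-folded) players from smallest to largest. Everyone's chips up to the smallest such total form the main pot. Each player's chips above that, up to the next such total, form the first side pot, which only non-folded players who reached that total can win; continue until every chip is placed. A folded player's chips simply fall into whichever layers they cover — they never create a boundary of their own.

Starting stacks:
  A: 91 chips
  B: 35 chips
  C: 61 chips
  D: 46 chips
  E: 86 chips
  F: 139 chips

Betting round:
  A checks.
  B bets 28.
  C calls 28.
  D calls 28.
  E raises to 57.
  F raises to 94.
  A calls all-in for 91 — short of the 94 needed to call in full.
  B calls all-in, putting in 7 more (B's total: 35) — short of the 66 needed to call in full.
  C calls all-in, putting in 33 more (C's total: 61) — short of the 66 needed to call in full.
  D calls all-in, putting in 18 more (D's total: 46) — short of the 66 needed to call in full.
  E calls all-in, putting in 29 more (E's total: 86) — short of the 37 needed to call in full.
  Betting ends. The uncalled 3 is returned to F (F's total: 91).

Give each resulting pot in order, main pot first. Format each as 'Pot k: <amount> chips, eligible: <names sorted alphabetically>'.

Pot 1: 210 chips, eligible: A, B, C, D, E, F
Pot 2: 55 chips, eligible: A, C, D, E, F
Pot 3: 60 chips, eligible: A, C, E, F
Pot 4: 75 chips, eligible: A, E, F
Pot 5: 10 chips, eligible: A, F

Derivation:
Contributions (after 3 returned to F): A=91, B=35, C=61, D=46, E=86, F=91
Pot levels (distinct totals of non-folded players): 35, 46, 61, 86, 91
Layer 1-35: 35 each from A, B, C, D, E, F = 35*6 = 210 chips; eligible A, B, C, D, E, F
Layer 36-46: 11 each from A, C, D, E, F = 11*5 = 55 chips; eligible A, C, D, E, F
Layer 47-61: 15 each from A, C, E, F = 15*4 = 60 chips; eligible A, C, E, F
Layer 62-86: 25 each from A, E, F = 25*3 = 75 chips; eligible A, E, F
Layer 87-91: 5 each from A, F = 5*2 = 10 chips; eligible A, F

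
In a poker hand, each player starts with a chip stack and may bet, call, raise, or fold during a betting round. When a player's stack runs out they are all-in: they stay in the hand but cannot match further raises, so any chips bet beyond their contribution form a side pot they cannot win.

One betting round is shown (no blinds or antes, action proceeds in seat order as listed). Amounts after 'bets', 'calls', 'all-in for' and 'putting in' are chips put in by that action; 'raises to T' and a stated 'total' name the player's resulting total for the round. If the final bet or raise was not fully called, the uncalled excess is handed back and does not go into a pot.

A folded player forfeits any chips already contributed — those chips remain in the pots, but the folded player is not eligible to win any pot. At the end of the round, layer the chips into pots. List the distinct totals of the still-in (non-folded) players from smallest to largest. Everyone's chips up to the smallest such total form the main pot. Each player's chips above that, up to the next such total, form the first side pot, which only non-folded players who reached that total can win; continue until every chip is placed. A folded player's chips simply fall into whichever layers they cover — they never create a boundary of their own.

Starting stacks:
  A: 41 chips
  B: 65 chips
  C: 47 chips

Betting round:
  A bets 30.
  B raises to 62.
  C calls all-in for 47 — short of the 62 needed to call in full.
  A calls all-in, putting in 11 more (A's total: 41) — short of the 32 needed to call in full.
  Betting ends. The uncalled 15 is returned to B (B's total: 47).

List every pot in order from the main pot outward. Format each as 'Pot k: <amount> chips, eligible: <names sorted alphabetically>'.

Pot 1: 123 chips, eligible: A, B, C
Pot 2: 12 chips, eligible: B, C

Derivation:
Contributions (after 15 returned to B): A=41, B=47, C=47
Pot levels (distinct totals of non-folded players): 41, 47
Layer 1-41: 41 each from A, B, C = 41*3 = 123 chips; eligible A, B, C
Layer 42-47: 6 each from B, C = 6*2 = 12 chips; eligible B, C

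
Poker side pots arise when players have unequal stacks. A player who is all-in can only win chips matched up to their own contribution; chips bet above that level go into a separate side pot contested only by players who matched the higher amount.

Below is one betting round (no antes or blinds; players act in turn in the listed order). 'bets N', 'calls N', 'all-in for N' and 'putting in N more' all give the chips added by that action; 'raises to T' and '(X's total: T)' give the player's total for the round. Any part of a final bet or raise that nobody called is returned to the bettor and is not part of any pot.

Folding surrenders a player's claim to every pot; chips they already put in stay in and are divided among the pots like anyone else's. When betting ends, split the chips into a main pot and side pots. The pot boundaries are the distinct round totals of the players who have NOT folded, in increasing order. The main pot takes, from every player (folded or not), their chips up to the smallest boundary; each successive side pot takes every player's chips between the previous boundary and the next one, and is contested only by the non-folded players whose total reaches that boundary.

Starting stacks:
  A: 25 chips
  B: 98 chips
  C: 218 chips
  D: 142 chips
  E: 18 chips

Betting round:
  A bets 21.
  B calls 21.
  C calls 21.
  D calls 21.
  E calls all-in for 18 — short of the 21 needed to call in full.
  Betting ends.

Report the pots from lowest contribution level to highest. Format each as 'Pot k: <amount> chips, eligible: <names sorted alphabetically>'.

Contributions: A=21, B=21, C=21, D=21, E=18
Pot levels (distinct totals of non-folded players): 18, 21
Layer 1-18: 18 each from A, B, C, D, E = 18*5 = 90 chips; eligible A, B, C, D, E
Layer 19-21: 3 each from A, B, C, D = 3*4 = 12 chips; eligible A, B, C, D

Pot 1: 90 chips, eligible: A, B, C, D, E
Pot 2: 12 chips, eligible: A, B, C, D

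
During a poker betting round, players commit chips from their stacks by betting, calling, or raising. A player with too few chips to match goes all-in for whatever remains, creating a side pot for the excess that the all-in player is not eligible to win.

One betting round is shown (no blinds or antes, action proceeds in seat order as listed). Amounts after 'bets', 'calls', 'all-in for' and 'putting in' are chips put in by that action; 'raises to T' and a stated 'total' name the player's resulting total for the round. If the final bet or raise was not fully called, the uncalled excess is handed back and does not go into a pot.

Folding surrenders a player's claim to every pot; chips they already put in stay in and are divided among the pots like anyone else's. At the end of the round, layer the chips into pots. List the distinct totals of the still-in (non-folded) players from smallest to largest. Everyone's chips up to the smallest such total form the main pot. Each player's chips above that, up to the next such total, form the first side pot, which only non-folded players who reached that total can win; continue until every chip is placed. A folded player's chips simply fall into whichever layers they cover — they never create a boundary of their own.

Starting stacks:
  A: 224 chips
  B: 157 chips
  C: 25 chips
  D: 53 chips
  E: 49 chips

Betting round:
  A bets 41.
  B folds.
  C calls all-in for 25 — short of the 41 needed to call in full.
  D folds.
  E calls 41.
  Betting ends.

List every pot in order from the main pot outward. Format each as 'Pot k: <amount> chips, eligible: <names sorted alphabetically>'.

Contributions: A=41, C=25, E=41
Folded: B, D
Pot levels (distinct totals of non-folded players): 25, 41
Layer 1-25: 25 each from A, C, E = 25*3 = 75 chips; eligible A, C, E
Layer 26-41: 16 each from A, E = 16*2 = 32 chips; eligible A, E

Pot 1: 75 chips, eligible: A, C, E
Pot 2: 32 chips, eligible: A, E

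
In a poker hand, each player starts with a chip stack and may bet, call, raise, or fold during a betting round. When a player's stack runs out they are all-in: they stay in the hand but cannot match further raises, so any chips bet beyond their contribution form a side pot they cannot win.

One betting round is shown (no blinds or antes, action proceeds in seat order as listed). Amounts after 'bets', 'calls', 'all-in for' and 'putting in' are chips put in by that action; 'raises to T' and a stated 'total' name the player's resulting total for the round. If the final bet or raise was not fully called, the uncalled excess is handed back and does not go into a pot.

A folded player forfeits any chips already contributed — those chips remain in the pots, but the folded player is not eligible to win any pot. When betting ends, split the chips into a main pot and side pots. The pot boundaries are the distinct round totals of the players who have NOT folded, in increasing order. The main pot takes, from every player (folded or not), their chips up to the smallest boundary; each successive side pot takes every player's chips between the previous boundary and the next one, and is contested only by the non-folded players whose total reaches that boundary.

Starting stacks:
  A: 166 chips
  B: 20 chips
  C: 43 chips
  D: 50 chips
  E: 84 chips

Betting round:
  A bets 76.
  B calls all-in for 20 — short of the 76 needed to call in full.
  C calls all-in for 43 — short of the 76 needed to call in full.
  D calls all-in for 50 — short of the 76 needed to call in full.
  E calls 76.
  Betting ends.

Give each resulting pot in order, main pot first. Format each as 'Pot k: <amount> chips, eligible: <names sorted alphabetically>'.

Pot 1: 100 chips, eligible: A, B, C, D, E
Pot 2: 92 chips, eligible: A, C, D, E
Pot 3: 21 chips, eligible: A, D, E
Pot 4: 52 chips, eligible: A, E

Derivation:
Contributions: A=76, B=20, C=43, D=50, E=76
Pot levels (distinct totals of non-folded players): 20, 43, 50, 76
Layer 1-20: 20 each from A, B, C, D, E = 20*5 = 100 chips; eligible A, B, C, D, E
Layer 21-43: 23 each from A, C, D, E = 23*4 = 92 chips; eligible A, C, D, E
Layer 44-50: 7 each from A, D, E = 7*3 = 21 chips; eligible A, D, E
Layer 51-76: 26 each from A, E = 26*2 = 52 chips; eligible A, E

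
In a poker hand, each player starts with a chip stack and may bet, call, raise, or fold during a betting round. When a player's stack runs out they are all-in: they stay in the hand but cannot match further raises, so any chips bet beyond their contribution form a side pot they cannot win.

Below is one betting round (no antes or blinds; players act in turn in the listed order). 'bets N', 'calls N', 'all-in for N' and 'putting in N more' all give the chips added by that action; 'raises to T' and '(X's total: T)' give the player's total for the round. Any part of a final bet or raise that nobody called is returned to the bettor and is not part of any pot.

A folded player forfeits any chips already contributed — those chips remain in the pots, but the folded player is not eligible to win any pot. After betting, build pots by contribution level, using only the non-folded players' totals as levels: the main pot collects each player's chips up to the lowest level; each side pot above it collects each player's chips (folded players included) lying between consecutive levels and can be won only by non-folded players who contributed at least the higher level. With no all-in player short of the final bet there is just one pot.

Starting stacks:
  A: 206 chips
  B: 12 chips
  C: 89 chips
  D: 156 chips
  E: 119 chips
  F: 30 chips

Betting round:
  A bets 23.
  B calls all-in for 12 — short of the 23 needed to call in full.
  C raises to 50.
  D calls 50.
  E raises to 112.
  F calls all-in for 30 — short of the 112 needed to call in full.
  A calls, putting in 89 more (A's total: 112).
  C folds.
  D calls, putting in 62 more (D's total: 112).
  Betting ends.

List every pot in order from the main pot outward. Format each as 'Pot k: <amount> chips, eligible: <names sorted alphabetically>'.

Contributions: A=112, B=12, C=50, D=112, E=112, F=30
Folded: C
Pot levels (distinct totals of non-folded players): 12, 30, 112
Layer 1-12: 12 each from A, B, C, D, E, F = 12*6 = 72 chips; eligible A, B, D, E, F
Layer 13-30: 18 each from A, C, D, E, F = 18*5 = 90 chips; eligible A, D, E, F
Layer 31-112: A 82 + C 20 + D 82 + E 82 = 266 chips; eligible A, D, E

Pot 1: 72 chips, eligible: A, B, D, E, F
Pot 2: 90 chips, eligible: A, D, E, F
Pot 3: 266 chips, eligible: A, D, E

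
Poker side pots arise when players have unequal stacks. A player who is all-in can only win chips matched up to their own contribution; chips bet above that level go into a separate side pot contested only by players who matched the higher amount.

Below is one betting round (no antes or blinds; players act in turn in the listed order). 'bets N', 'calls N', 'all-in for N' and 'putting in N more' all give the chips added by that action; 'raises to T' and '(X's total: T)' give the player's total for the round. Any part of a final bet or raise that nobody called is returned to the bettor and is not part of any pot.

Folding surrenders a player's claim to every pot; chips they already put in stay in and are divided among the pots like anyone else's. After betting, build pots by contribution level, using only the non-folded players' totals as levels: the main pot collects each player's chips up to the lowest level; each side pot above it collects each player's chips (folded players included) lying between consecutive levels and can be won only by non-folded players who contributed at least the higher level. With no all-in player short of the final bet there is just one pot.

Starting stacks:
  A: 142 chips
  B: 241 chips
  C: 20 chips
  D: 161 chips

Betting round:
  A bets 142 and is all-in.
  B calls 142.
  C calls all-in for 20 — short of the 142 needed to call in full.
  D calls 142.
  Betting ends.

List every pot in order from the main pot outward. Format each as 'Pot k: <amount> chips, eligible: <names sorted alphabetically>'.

Pot 1: 80 chips, eligible: A, B, C, D
Pot 2: 366 chips, eligible: A, B, D

Derivation:
Contributions: A=142, B=142, C=20, D=142
Pot levels (distinct totals of non-folded players): 20, 142
Layer 1-20: 20 each from A, B, C, D = 20*4 = 80 chips; eligible A, B, C, D
Layer 21-142: 122 each from A, B, D = 122*3 = 366 chips; eligible A, B, D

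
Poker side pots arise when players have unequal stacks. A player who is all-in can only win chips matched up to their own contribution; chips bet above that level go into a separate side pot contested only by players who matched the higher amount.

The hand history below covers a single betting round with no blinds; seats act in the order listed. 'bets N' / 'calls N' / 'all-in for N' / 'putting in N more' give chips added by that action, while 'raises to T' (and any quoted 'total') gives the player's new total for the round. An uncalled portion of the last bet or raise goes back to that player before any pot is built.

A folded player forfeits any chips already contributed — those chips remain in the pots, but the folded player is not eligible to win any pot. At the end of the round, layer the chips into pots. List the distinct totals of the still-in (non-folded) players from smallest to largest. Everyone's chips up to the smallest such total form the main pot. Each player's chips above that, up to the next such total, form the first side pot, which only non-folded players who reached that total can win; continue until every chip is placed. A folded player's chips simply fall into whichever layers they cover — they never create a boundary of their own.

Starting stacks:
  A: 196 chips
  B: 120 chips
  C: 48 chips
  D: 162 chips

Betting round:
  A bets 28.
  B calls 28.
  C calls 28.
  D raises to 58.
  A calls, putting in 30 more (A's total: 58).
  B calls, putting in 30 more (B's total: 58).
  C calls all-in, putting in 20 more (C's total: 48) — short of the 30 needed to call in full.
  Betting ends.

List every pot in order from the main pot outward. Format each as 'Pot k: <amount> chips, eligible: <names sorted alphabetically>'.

Contributions: A=58, B=58, C=48, D=58
Pot levels (distinct totals of non-folded players): 48, 58
Layer 1-48: 48 each from A, B, C, D = 48*4 = 192 chips; eligible A, B, C, D
Layer 49-58: 10 each from A, B, D = 10*3 = 30 chips; eligible A, B, D

Pot 1: 192 chips, eligible: A, B, C, D
Pot 2: 30 chips, eligible: A, B, D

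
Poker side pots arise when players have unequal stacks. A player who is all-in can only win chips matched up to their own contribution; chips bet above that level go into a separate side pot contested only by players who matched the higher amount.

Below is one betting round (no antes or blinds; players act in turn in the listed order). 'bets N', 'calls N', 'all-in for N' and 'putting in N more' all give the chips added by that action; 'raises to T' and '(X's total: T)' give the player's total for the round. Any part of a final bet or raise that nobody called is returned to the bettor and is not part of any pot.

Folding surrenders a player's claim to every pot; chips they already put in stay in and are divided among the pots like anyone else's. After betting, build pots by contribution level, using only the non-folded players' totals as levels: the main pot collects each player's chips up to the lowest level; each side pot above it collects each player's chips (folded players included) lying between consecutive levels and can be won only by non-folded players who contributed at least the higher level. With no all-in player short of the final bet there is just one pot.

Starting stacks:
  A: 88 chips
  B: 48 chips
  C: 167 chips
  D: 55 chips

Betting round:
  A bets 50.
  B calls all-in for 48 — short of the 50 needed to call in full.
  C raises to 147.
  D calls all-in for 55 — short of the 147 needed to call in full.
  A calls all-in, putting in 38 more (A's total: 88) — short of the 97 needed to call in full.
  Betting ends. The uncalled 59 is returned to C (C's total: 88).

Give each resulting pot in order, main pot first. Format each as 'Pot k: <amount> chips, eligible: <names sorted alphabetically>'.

Pot 1: 192 chips, eligible: A, B, C, D
Pot 2: 21 chips, eligible: A, C, D
Pot 3: 66 chips, eligible: A, C

Derivation:
Contributions (after 59 returned to C): A=88, B=48, C=88, D=55
Pot levels (distinct totals of non-folded players): 48, 55, 88
Layer 1-48: 48 each from A, B, C, D = 48*4 = 192 chips; eligible A, B, C, D
Layer 49-55: 7 each from A, C, D = 7*3 = 21 chips; eligible A, C, D
Layer 56-88: 33 each from A, C = 33*2 = 66 chips; eligible A, C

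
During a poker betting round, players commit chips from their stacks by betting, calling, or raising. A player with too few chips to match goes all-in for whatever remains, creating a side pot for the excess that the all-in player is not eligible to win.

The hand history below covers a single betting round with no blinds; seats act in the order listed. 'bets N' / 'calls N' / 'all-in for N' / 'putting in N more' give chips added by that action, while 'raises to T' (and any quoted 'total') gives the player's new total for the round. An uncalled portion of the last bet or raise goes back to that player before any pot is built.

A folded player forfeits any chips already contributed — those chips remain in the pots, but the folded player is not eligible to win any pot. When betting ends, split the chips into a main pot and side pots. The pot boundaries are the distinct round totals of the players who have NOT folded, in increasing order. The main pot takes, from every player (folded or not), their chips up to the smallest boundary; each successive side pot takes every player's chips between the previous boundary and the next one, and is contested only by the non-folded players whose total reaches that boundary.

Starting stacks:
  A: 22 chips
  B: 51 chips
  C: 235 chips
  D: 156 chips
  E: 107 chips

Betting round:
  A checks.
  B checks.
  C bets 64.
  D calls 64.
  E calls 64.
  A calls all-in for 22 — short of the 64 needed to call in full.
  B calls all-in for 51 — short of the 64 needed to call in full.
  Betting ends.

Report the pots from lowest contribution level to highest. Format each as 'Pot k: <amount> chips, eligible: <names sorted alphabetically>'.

Pot 1: 110 chips, eligible: A, B, C, D, E
Pot 2: 116 chips, eligible: B, C, D, E
Pot 3: 39 chips, eligible: C, D, E

Derivation:
Contributions: A=22, B=51, C=64, D=64, E=64
Pot levels (distinct totals of non-folded players): 22, 51, 64
Layer 1-22: 22 each from A, B, C, D, E = 22*5 = 110 chips; eligible A, B, C, D, E
Layer 23-51: 29 each from B, C, D, E = 29*4 = 116 chips; eligible B, C, D, E
Layer 52-64: 13 each from C, D, E = 13*3 = 39 chips; eligible C, D, E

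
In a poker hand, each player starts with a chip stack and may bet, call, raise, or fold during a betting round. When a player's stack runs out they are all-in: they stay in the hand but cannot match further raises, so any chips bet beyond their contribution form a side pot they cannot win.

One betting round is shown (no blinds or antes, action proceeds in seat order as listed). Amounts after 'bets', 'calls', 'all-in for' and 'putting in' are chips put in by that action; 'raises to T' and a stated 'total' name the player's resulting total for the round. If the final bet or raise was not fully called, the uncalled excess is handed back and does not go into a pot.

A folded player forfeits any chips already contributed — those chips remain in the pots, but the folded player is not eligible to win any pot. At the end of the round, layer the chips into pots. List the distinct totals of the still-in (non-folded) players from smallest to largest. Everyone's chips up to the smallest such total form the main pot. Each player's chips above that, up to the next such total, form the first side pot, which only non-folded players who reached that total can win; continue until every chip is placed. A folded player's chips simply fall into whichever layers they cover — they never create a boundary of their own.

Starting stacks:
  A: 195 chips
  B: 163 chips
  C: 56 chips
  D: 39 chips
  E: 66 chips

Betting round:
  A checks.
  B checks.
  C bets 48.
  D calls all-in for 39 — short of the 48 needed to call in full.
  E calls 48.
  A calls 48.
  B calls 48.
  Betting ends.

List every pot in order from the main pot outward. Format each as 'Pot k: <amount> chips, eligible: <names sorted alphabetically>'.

Contributions: A=48, B=48, C=48, D=39, E=48
Pot levels (distinct totals of non-folded players): 39, 48
Layer 1-39: 39 each from A, B, C, D, E = 39*5 = 195 chips; eligible A, B, C, D, E
Layer 40-48: 9 each from A, B, C, E = 9*4 = 36 chips; eligible A, B, C, E

Pot 1: 195 chips, eligible: A, B, C, D, E
Pot 2: 36 chips, eligible: A, B, C, E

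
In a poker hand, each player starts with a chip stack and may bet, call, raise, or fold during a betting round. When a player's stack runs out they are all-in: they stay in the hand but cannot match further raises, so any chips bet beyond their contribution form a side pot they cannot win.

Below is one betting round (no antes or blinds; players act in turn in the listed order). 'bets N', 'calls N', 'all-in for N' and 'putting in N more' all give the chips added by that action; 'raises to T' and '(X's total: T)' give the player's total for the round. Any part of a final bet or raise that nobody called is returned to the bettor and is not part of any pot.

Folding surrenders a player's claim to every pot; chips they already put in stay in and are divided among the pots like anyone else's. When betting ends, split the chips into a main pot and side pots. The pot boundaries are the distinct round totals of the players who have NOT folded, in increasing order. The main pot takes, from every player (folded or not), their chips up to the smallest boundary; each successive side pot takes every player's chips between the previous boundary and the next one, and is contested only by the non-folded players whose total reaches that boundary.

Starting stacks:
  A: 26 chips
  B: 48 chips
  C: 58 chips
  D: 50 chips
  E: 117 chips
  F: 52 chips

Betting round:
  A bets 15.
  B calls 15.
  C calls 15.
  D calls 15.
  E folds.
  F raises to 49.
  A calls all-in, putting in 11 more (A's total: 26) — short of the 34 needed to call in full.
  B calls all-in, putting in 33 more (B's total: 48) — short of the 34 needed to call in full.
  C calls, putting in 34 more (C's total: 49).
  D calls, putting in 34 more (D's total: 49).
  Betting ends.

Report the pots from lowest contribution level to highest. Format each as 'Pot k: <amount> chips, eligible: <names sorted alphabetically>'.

Pot 1: 130 chips, eligible: A, B, C, D, F
Pot 2: 88 chips, eligible: B, C, D, F
Pot 3: 3 chips, eligible: C, D, F

Derivation:
Contributions: A=26, B=48, C=49, D=49, F=49
Folded: E
Pot levels (distinct totals of non-folded players): 26, 48, 49
Layer 1-26: 26 each from A, B, C, D, F = 26*5 = 130 chips; eligible A, B, C, D, F
Layer 27-48: 22 each from B, C, D, F = 22*4 = 88 chips; eligible B, C, D, F
Layer 49-49: 1 each from C, D, F = 1*3 = 3 chips; eligible C, D, F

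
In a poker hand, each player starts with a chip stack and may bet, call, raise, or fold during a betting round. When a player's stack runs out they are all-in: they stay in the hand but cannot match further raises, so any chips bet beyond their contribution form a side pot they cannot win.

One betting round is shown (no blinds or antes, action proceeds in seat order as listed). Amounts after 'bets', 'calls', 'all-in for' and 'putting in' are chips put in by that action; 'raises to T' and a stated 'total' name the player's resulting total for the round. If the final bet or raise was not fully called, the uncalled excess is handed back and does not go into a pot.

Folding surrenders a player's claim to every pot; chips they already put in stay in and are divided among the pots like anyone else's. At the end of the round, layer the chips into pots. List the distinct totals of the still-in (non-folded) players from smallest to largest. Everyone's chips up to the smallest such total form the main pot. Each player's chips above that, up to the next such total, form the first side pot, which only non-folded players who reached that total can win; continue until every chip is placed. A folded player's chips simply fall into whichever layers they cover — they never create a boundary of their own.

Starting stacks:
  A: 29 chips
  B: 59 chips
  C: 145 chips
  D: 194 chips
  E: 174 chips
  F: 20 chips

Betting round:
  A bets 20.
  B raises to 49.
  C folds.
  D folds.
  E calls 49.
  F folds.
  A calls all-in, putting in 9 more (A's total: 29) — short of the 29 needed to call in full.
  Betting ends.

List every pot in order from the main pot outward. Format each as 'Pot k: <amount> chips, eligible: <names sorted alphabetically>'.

Pot 1: 87 chips, eligible: A, B, E
Pot 2: 40 chips, eligible: B, E

Derivation:
Contributions: A=29, B=49, E=49
Folded: C, D, F
Pot levels (distinct totals of non-folded players): 29, 49
Layer 1-29: 29 each from A, B, E = 29*3 = 87 chips; eligible A, B, E
Layer 30-49: 20 each from B, E = 20*2 = 40 chips; eligible B, E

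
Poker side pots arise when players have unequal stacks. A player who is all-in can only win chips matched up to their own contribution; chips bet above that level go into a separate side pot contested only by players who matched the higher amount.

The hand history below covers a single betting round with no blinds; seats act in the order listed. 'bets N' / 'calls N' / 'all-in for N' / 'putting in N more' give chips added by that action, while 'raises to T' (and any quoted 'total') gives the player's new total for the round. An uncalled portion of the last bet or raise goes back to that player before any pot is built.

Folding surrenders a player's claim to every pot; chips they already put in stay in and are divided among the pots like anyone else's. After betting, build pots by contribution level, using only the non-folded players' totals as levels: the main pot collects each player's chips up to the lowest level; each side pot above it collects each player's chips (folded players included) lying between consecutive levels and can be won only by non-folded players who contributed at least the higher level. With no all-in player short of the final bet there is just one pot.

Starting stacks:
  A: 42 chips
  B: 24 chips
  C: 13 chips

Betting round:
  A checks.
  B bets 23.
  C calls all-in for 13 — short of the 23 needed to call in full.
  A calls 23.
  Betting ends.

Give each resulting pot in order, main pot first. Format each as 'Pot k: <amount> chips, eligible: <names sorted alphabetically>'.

Contributions: A=23, B=23, C=13
Pot levels (distinct totals of non-folded players): 13, 23
Layer 1-13: 13 each from A, B, C = 13*3 = 39 chips; eligible A, B, C
Layer 14-23: 10 each from A, B = 10*2 = 20 chips; eligible A, B

Pot 1: 39 chips, eligible: A, B, C
Pot 2: 20 chips, eligible: A, B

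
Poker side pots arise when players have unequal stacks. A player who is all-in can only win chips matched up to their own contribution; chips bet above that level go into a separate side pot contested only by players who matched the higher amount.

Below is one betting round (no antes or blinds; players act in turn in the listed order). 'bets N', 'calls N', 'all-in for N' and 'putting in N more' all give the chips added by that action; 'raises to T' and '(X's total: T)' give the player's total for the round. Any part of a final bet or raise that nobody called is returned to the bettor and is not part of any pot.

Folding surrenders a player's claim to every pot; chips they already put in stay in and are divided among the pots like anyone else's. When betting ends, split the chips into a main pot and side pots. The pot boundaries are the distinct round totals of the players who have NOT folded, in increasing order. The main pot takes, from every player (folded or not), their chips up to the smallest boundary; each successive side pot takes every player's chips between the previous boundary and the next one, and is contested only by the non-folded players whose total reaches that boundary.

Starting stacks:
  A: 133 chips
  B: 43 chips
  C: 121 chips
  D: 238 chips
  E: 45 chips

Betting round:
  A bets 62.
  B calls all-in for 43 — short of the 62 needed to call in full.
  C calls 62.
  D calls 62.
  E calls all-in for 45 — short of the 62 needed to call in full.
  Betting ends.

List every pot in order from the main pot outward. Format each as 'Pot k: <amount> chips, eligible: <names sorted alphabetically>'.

Contributions: A=62, B=43, C=62, D=62, E=45
Pot levels (distinct totals of non-folded players): 43, 45, 62
Layer 1-43: 43 each from A, B, C, D, E = 43*5 = 215 chips; eligible A, B, C, D, E
Layer 44-45: 2 each from A, C, D, E = 2*4 = 8 chips; eligible A, C, D, E
Layer 46-62: 17 each from A, C, D = 17*3 = 51 chips; eligible A, C, D

Pot 1: 215 chips, eligible: A, B, C, D, E
Pot 2: 8 chips, eligible: A, C, D, E
Pot 3: 51 chips, eligible: A, C, D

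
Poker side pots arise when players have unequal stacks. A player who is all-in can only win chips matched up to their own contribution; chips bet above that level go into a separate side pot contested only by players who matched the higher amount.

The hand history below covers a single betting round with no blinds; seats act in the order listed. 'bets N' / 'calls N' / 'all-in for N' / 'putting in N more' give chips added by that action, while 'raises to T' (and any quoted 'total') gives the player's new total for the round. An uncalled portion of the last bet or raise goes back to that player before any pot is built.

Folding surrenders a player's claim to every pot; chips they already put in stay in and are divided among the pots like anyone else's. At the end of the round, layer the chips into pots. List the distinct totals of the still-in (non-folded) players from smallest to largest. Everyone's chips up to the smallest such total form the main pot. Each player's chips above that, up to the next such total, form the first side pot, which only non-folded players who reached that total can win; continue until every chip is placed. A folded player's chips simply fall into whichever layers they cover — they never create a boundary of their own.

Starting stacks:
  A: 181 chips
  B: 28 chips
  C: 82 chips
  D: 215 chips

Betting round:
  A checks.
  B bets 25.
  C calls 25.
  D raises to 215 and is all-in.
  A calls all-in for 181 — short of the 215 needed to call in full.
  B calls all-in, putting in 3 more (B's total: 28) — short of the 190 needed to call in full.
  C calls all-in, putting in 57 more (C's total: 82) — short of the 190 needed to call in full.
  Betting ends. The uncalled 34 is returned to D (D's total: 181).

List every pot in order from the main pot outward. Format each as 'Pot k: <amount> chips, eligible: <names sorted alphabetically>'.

Contributions (after 34 returned to D): A=181, B=28, C=82, D=181
Pot levels (distinct totals of non-folded players): 28, 82, 181
Layer 1-28: 28 each from A, B, C, D = 28*4 = 112 chips; eligible A, B, C, D
Layer 29-82: 54 each from A, C, D = 54*3 = 162 chips; eligible A, C, D
Layer 83-181: 99 each from A, D = 99*2 = 198 chips; eligible A, D

Pot 1: 112 chips, eligible: A, B, C, D
Pot 2: 162 chips, eligible: A, C, D
Pot 3: 198 chips, eligible: A, D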